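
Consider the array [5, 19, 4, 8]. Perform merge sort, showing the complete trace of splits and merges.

Merge sort trace:

Split: [5, 19, 4, 8] -> [5, 19] and [4, 8]
  Split: [5, 19] -> [5] and [19]
  Merge: [5] + [19] -> [5, 19]
  Split: [4, 8] -> [4] and [8]
  Merge: [4] + [8] -> [4, 8]
Merge: [5, 19] + [4, 8] -> [4, 5, 8, 19]

Final sorted array: [4, 5, 8, 19]

The merge sort proceeds by recursively splitting the array and merging sorted halves.
After all merges, the sorted array is [4, 5, 8, 19].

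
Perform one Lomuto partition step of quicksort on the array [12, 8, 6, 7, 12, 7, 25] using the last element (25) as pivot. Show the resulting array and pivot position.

Lomuto partition with pivot = 25:

Initial array: [12, 8, 6, 7, 12, 7, 25]

arr[0]=12 <= 25: swap with position 0, array becomes [12, 8, 6, 7, 12, 7, 25]
arr[1]=8 <= 25: swap with position 1, array becomes [12, 8, 6, 7, 12, 7, 25]
arr[2]=6 <= 25: swap with position 2, array becomes [12, 8, 6, 7, 12, 7, 25]
arr[3]=7 <= 25: swap with position 3, array becomes [12, 8, 6, 7, 12, 7, 25]
arr[4]=12 <= 25: swap with position 4, array becomes [12, 8, 6, 7, 12, 7, 25]
arr[5]=7 <= 25: swap with position 5, array becomes [12, 8, 6, 7, 12, 7, 25]

Place pivot at position 6: [12, 8, 6, 7, 12, 7, 25]
Pivot position: 6

After partitioning with pivot 25, the array becomes [12, 8, 6, 7, 12, 7, 25]. The pivot is placed at index 6. All elements to the left of the pivot are <= 25, and all elements to the right are > 25.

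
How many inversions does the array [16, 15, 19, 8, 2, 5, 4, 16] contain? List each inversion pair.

Finding inversions in [16, 15, 19, 8, 2, 5, 4, 16]:

(0, 1): arr[0]=16 > arr[1]=15
(0, 3): arr[0]=16 > arr[3]=8
(0, 4): arr[0]=16 > arr[4]=2
(0, 5): arr[0]=16 > arr[5]=5
(0, 6): arr[0]=16 > arr[6]=4
(1, 3): arr[1]=15 > arr[3]=8
(1, 4): arr[1]=15 > arr[4]=2
(1, 5): arr[1]=15 > arr[5]=5
(1, 6): arr[1]=15 > arr[6]=4
(2, 3): arr[2]=19 > arr[3]=8
(2, 4): arr[2]=19 > arr[4]=2
(2, 5): arr[2]=19 > arr[5]=5
(2, 6): arr[2]=19 > arr[6]=4
(2, 7): arr[2]=19 > arr[7]=16
(3, 4): arr[3]=8 > arr[4]=2
(3, 5): arr[3]=8 > arr[5]=5
(3, 6): arr[3]=8 > arr[6]=4
(5, 6): arr[5]=5 > arr[6]=4

Total inversions: 18

The array has 18 inversion(s): (0,1), (0,3), (0,4), (0,5), (0,6), (1,3), (1,4), (1,5), (1,6), (2,3), (2,4), (2,5), (2,6), (2,7), (3,4), (3,5), (3,6), (5,6). Each pair (i,j) satisfies i < j and arr[i] > arr[j].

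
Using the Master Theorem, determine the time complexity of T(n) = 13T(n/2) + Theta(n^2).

Master Theorem for T(n) = 13T(n/2) + O(n^2):

a = 13, b = 2, c = 2
log_b(a) = log_2(13) = 3.7004

Case 1: c = 2 < log_2(13) = 3.7004
T(n) = O(n^(log_2 13))

For T(n) = 13T(n/2) + O(n^2): log_2(13) = 3.7004. This is Case 1 of the Master Theorem (c < log_b(a), work dominated by leaves), giving O(n^(log_2 13)).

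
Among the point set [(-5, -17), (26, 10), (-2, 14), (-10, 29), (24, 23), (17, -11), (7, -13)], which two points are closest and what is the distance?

Computing all pairwise distances among 7 points:

d((-5, -17), (26, 10)) = 41.1096
d((-5, -17), (-2, 14)) = 31.1448
d((-5, -17), (-10, 29)) = 46.2709
d((-5, -17), (24, 23)) = 49.4065
d((-5, -17), (17, -11)) = 22.8035
d((-5, -17), (7, -13)) = 12.6491
d((26, 10), (-2, 14)) = 28.2843
d((26, 10), (-10, 29)) = 40.7063
d((26, 10), (24, 23)) = 13.1529
d((26, 10), (17, -11)) = 22.8473
d((26, 10), (7, -13)) = 29.8329
d((-2, 14), (-10, 29)) = 17.0
d((-2, 14), (24, 23)) = 27.5136
d((-2, 14), (17, -11)) = 31.4006
d((-2, 14), (7, -13)) = 28.4605
d((-10, 29), (24, 23)) = 34.5254
d((-10, 29), (17, -11)) = 48.2597
d((-10, 29), (7, -13)) = 45.31
d((24, 23), (17, -11)) = 34.7131
d((24, 23), (7, -13)) = 39.8121
d((17, -11), (7, -13)) = 10.198 <-- minimum

Closest pair: (17, -11) and (7, -13) with distance 10.198

The closest pair is (17, -11) and (7, -13) with Euclidean distance 10.198. For 7 points, brute-force pairwise comparison is shown above. For large n, the divide-and-conquer algorithm (sort by x, recurse on halves, check the dividing strip) achieves O(n log n).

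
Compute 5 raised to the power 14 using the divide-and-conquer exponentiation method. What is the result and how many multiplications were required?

Computing 5^14 by squaring (build up from 5^1; each line after the first costs one multiplication):

5^1 = 5
5^2 = (5^1)^2 = 5^2 = 25
5^3 = 5 * 5^2 = 5 * 25 = 125
5^6 = (5^3)^2 = 125^2 = 15625
5^7 = 5 * 5^6 = 5 * 15625 = 78125
5^14 = (5^7)^2 = 78125^2 = 6103515625

Result: 6103515625
Multiplications needed: 5 (5 lines after 5^1)

5^14 = 6103515625. Using exponentiation by squaring, this requires 5 multiplications. The key idea: if the exponent is even, square the half-power; if odd, multiply by the base once.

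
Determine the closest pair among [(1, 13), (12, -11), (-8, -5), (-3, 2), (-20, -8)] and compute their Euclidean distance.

Computing all pairwise distances among 5 points:

d((1, 13), (12, -11)) = 26.4008
d((1, 13), (-8, -5)) = 20.1246
d((1, 13), (-3, 2)) = 11.7047
d((1, 13), (-20, -8)) = 29.6985
d((12, -11), (-8, -5)) = 20.8806
d((12, -11), (-3, 2)) = 19.8494
d((12, -11), (-20, -8)) = 32.1403
d((-8, -5), (-3, 2)) = 8.6023 <-- minimum
d((-8, -5), (-20, -8)) = 12.3693
d((-3, 2), (-20, -8)) = 19.7231

Closest pair: (-8, -5) and (-3, 2) with distance 8.6023

The closest pair is (-8, -5) and (-3, 2) with Euclidean distance 8.6023. For 5 points, brute-force pairwise comparison is shown above. For large n, the divide-and-conquer algorithm (sort by x, recurse on halves, check the dividing strip) achieves O(n log n).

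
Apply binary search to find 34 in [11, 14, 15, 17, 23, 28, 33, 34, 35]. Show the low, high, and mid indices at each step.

Binary search for 34 in [11, 14, 15, 17, 23, 28, 33, 34, 35]:

lo=0, hi=8, mid=4, arr[mid]=23 -> 23 < 34, search right half
lo=5, hi=8, mid=6, arr[mid]=33 -> 33 < 34, search right half
lo=7, hi=8, mid=7, arr[mid]=34 -> Found target at index 7!

Binary search finds 34 at index 7 after 3 comparisons. The search repeatedly halves the search space by comparing with the middle element.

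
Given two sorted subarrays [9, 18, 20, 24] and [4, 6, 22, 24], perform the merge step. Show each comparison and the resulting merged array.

Merging process:

Compare 9 vs 4: take 4 from right. Merged: [4]
Compare 9 vs 6: take 6 from right. Merged: [4, 6]
Compare 9 vs 22: take 9 from left. Merged: [4, 6, 9]
Compare 18 vs 22: take 18 from left. Merged: [4, 6, 9, 18]
Compare 20 vs 22: take 20 from left. Merged: [4, 6, 9, 18, 20]
Compare 24 vs 22: take 22 from right. Merged: [4, 6, 9, 18, 20, 22]
Compare 24 vs 24: take 24 from left. Merged: [4, 6, 9, 18, 20, 22, 24]
Append remaining from right: [24]. Merged: [4, 6, 9, 18, 20, 22, 24, 24]

Final merged array: [4, 6, 9, 18, 20, 22, 24, 24]
Total comparisons: 7

The merged array is [4, 6, 9, 18, 20, 22, 24, 24], requiring 7 comparisons. The merge step runs in O(n) time where n is the total number of elements.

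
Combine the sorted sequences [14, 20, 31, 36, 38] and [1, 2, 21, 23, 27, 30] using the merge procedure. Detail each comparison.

Merging process:

Compare 14 vs 1: take 1 from right. Merged: [1]
Compare 14 vs 2: take 2 from right. Merged: [1, 2]
Compare 14 vs 21: take 14 from left. Merged: [1, 2, 14]
Compare 20 vs 21: take 20 from left. Merged: [1, 2, 14, 20]
Compare 31 vs 21: take 21 from right. Merged: [1, 2, 14, 20, 21]
Compare 31 vs 23: take 23 from right. Merged: [1, 2, 14, 20, 21, 23]
Compare 31 vs 27: take 27 from right. Merged: [1, 2, 14, 20, 21, 23, 27]
Compare 31 vs 30: take 30 from right. Merged: [1, 2, 14, 20, 21, 23, 27, 30]
Append remaining from left: [31, 36, 38]. Merged: [1, 2, 14, 20, 21, 23, 27, 30, 31, 36, 38]

Final merged array: [1, 2, 14, 20, 21, 23, 27, 30, 31, 36, 38]
Total comparisons: 8

The merged array is [1, 2, 14, 20, 21, 23, 27, 30, 31, 36, 38], requiring 8 comparisons. The merge step runs in O(n) time where n is the total number of elements.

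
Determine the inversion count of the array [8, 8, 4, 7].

Finding inversions in [8, 8, 4, 7]:

(0, 2): arr[0]=8 > arr[2]=4
(0, 3): arr[0]=8 > arr[3]=7
(1, 2): arr[1]=8 > arr[2]=4
(1, 3): arr[1]=8 > arr[3]=7

Total inversions: 4

The array has 4 inversion(s): (0,2), (0,3), (1,2), (1,3). Each pair (i,j) satisfies i < j and arr[i] > arr[j].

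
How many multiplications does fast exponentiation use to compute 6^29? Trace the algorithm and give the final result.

Computing 6^29 by squaring (build up from 6^1; each line after the first costs one multiplication):

6^1 = 6
6^2 = (6^1)^2 = 6^2 = 36
6^3 = 6 * 6^2 = 6 * 36 = 216
6^6 = (6^3)^2 = 216^2 = 46656
6^7 = 6 * 6^6 = 6 * 46656 = 279936
6^14 = (6^7)^2 = 279936^2 = 78364164096
6^28 = (6^14)^2 = 78364164096^2 = 6140942214464815497216
6^29 = 6 * 6^28 = 6 * 6140942214464815497216 = 36845653286788892983296

Result: 36845653286788892983296
Multiplications needed: 7 (7 lines after 6^1)

6^29 = 36845653286788892983296. Using exponentiation by squaring, this requires 7 multiplications. The key idea: if the exponent is even, square the half-power; if odd, multiply by the base once.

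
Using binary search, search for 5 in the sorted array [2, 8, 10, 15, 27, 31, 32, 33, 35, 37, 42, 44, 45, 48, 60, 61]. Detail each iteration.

Binary search for 5 in [2, 8, 10, 15, 27, 31, 32, 33, 35, 37, 42, 44, 45, 48, 60, 61]:

lo=0, hi=15, mid=7, arr[mid]=33 -> 33 > 5, search left half
lo=0, hi=6, mid=3, arr[mid]=15 -> 15 > 5, search left half
lo=0, hi=2, mid=1, arr[mid]=8 -> 8 > 5, search left half
lo=0, hi=0, mid=0, arr[mid]=2 -> 2 < 5, search right half
lo=1 > hi=0, target 5 not found

Binary search determines that 5 is not in the array after 4 comparisons. The search space was exhausted without finding the target.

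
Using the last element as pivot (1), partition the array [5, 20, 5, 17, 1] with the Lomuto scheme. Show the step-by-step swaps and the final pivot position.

Lomuto partition with pivot = 1:

Initial array: [5, 20, 5, 17, 1]

arr[0]=5 > 1: no swap
arr[1]=20 > 1: no swap
arr[2]=5 > 1: no swap
arr[3]=17 > 1: no swap

Place pivot at position 0: [1, 20, 5, 17, 5]
Pivot position: 0

After partitioning with pivot 1, the array becomes [1, 20, 5, 17, 5]. The pivot is placed at index 0. All elements to the left of the pivot are <= 1, and all elements to the right are > 1.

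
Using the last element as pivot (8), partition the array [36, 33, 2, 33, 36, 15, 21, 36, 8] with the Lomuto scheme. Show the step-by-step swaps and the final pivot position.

Lomuto partition with pivot = 8:

Initial array: [36, 33, 2, 33, 36, 15, 21, 36, 8]

arr[0]=36 > 8: no swap
arr[1]=33 > 8: no swap
arr[2]=2 <= 8: swap with position 0, array becomes [2, 33, 36, 33, 36, 15, 21, 36, 8]
arr[3]=33 > 8: no swap
arr[4]=36 > 8: no swap
arr[5]=15 > 8: no swap
arr[6]=21 > 8: no swap
arr[7]=36 > 8: no swap

Place pivot at position 1: [2, 8, 36, 33, 36, 15, 21, 36, 33]
Pivot position: 1

After partitioning with pivot 8, the array becomes [2, 8, 36, 33, 36, 15, 21, 36, 33]. The pivot is placed at index 1. All elements to the left of the pivot are <= 8, and all elements to the right are > 8.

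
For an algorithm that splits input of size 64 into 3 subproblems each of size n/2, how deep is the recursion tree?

For divide and conquer with division factor 2:

Problem sizes at each level:
Level 0: 64
Level 1: 32
Level 2: 16
Level 3: 8
Level 4: 4
Level 5: 2
Level 6: 1

The root is level 0 and the size-1 base case is level 6 (the tree spans levels 0 through 6, i.e. 7 levels counting the root), so the depth is the number of divisions: log_2(64) = 6

The recursion tree depth is log_2(64) = 6. At each level, the problem size is divided by 2, so it takes 6 divisions to reduce to a base case of size 1. The algorithm makes 3 recursive calls at each level.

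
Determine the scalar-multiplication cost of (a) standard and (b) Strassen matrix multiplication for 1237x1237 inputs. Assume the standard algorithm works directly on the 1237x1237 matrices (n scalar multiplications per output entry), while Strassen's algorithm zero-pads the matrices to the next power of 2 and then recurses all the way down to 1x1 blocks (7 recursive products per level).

Matrix multiplication for 1237x1237 matrices:

Strassen's algorithm requires power-of-2 dimensions. Pad 1237x1237 to 2048x2048 (next power of 2).

Standard algorithm: 1237^3 = 1892819053 multiplications
Strassen's algorithm: 7^(log2(2048)) = 7^11 = 1977326743 multiplications
Difference: 1892819053 - 1977326743 = -84507690 (Strassen uses MORE here due to padding overhead — for small or just-over-power-of-2 n, padding can outweigh the per-level savings)

Standard: 1892819053 multiplications (1237^3). Strassen: 1977326743 multiplications (7^11, after padding to 2048x2048). Strassen reduces 8 recursive multiplications to 7 at each level.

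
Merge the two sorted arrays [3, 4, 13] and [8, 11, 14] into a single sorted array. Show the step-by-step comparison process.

Merging process:

Compare 3 vs 8: take 3 from left. Merged: [3]
Compare 4 vs 8: take 4 from left. Merged: [3, 4]
Compare 13 vs 8: take 8 from right. Merged: [3, 4, 8]
Compare 13 vs 11: take 11 from right. Merged: [3, 4, 8, 11]
Compare 13 vs 14: take 13 from left. Merged: [3, 4, 8, 11, 13]
Append remaining from right: [14]. Merged: [3, 4, 8, 11, 13, 14]

Final merged array: [3, 4, 8, 11, 13, 14]
Total comparisons: 5

The merged array is [3, 4, 8, 11, 13, 14], requiring 5 comparisons. The merge step runs in O(n) time where n is the total number of elements.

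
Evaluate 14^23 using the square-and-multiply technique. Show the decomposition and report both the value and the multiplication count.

Computing 14^23 by squaring (build up from 14^1; each line after the first costs one multiplication):

14^1 = 14
14^2 = (14^1)^2 = 14^2 = 196
14^4 = (14^2)^2 = 196^2 = 38416
14^5 = 14 * 14^4 = 14 * 38416 = 537824
14^10 = (14^5)^2 = 537824^2 = 289254654976
14^11 = 14 * 14^10 = 14 * 289254654976 = 4049565169664
14^22 = (14^11)^2 = 4049565169664^2 = 16398978063355821105872896
14^23 = 14 * 14^22 = 14 * 16398978063355821105872896 = 229585692886981495482220544

Result: 229585692886981495482220544
Multiplications needed: 7 (7 lines after 14^1)

14^23 = 229585692886981495482220544. Using exponentiation by squaring, this requires 7 multiplications. The key idea: if the exponent is even, square the half-power; if odd, multiply by the base once.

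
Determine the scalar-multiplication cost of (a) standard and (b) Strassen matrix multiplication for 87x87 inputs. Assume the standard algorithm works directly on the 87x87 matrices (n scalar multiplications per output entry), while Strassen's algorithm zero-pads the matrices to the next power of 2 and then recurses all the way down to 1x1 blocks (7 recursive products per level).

Matrix multiplication for 87x87 matrices:

Strassen's algorithm requires power-of-2 dimensions. Pad 87x87 to 128x128 (next power of 2).

Standard algorithm: 87^3 = 658503 multiplications
Strassen's algorithm: 7^(log2(128)) = 7^7 = 823543 multiplications
Difference: 658503 - 823543 = -165040 (Strassen uses MORE here due to padding overhead — for small or just-over-power-of-2 n, padding can outweigh the per-level savings)

Standard: 658503 multiplications (87^3). Strassen: 823543 multiplications (7^7, after padding to 128x128). Strassen reduces 8 recursive multiplications to 7 at each level.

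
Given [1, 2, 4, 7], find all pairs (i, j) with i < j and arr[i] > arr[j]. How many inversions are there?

Finding inversions in [1, 2, 4, 7]:


Total inversions: 0

The array has 0 inversions. It is already sorted.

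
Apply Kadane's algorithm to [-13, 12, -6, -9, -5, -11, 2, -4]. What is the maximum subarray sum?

Using Kadane's algorithm on [-13, 12, -6, -9, -5, -11, 2, -4]:

Scanning through the array:
Position 1 (value 12): max_ending_here = 12, max_so_far = 12
Position 2 (value -6): max_ending_here = 6, max_so_far = 12
Position 3 (value -9): max_ending_here = -3, max_so_far = 12
Position 4 (value -5): max_ending_here = -5, max_so_far = 12
Position 5 (value -11): max_ending_here = -11, max_so_far = 12
Position 6 (value 2): max_ending_here = 2, max_so_far = 12
Position 7 (value -4): max_ending_here = -2, max_so_far = 12

Maximum subarray: [12]
Maximum sum: 12

The maximum subarray is [12] with sum 12. This subarray runs from index 1 to index 1.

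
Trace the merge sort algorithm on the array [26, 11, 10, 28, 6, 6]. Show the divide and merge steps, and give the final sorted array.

Merge sort trace:

Split: [26, 11, 10, 28, 6, 6] -> [26, 11, 10] and [28, 6, 6]
  Split: [26, 11, 10] -> [26] and [11, 10]
    Split: [11, 10] -> [11] and [10]
    Merge: [11] + [10] -> [10, 11]
  Merge: [26] + [10, 11] -> [10, 11, 26]
  Split: [28, 6, 6] -> [28] and [6, 6]
    Split: [6, 6] -> [6] and [6]
    Merge: [6] + [6] -> [6, 6]
  Merge: [28] + [6, 6] -> [6, 6, 28]
Merge: [10, 11, 26] + [6, 6, 28] -> [6, 6, 10, 11, 26, 28]

Final sorted array: [6, 6, 10, 11, 26, 28]

The merge sort proceeds by recursively splitting the array and merging sorted halves.
After all merges, the sorted array is [6, 6, 10, 11, 26, 28].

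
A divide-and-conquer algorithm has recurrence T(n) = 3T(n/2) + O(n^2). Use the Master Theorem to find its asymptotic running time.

Master Theorem for T(n) = 3T(n/2) + O(n^2):

a = 3, b = 2, c = 2
log_b(a) = log_2(3) = 1.5850

Case 3: c = 2 > log_2(3) = 1.5850
T(n) = O(n^2) = O(n^2)

For T(n) = 3T(n/2) + O(n^2): log_2(3) = 1.5850. This is Case 3 of the Master Theorem (c > log_b(a), work dominated by root), giving O(n^2).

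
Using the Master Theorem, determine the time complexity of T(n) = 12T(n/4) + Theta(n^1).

Master Theorem for T(n) = 12T(n/4) + O(n^1):

a = 12, b = 4, c = 1
log_b(a) = log_4(12) = 1.7925

Case 1: c = 1 < log_4(12) = 1.7925
T(n) = O(n^(log_4 12))

For T(n) = 12T(n/4) + O(n^1): log_4(12) = 1.7925. This is Case 1 of the Master Theorem (c < log_b(a), work dominated by leaves), giving O(n^(log_4 12)).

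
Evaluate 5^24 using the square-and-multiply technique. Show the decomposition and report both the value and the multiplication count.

Computing 5^24 by squaring (build up from 5^1; each line after the first costs one multiplication):

5^1 = 5
5^2 = (5^1)^2 = 5^2 = 25
5^3 = 5 * 5^2 = 5 * 25 = 125
5^6 = (5^3)^2 = 125^2 = 15625
5^12 = (5^6)^2 = 15625^2 = 244140625
5^24 = (5^12)^2 = 244140625^2 = 59604644775390625

Result: 59604644775390625
Multiplications needed: 5 (5 lines after 5^1)

5^24 = 59604644775390625. Using exponentiation by squaring, this requires 5 multiplications. The key idea: if the exponent is even, square the half-power; if odd, multiply by the base once.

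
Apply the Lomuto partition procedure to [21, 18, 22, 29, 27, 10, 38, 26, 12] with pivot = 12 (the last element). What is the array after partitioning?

Lomuto partition with pivot = 12:

Initial array: [21, 18, 22, 29, 27, 10, 38, 26, 12]

arr[0]=21 > 12: no swap
arr[1]=18 > 12: no swap
arr[2]=22 > 12: no swap
arr[3]=29 > 12: no swap
arr[4]=27 > 12: no swap
arr[5]=10 <= 12: swap with position 0, array becomes [10, 18, 22, 29, 27, 21, 38, 26, 12]
arr[6]=38 > 12: no swap
arr[7]=26 > 12: no swap

Place pivot at position 1: [10, 12, 22, 29, 27, 21, 38, 26, 18]
Pivot position: 1

After partitioning with pivot 12, the array becomes [10, 12, 22, 29, 27, 21, 38, 26, 18]. The pivot is placed at index 1. All elements to the left of the pivot are <= 12, and all elements to the right are > 12.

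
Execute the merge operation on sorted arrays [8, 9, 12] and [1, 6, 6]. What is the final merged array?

Merging process:

Compare 8 vs 1: take 1 from right. Merged: [1]
Compare 8 vs 6: take 6 from right. Merged: [1, 6]
Compare 8 vs 6: take 6 from right. Merged: [1, 6, 6]
Append remaining from left: [8, 9, 12]. Merged: [1, 6, 6, 8, 9, 12]

Final merged array: [1, 6, 6, 8, 9, 12]
Total comparisons: 3

The merged array is [1, 6, 6, 8, 9, 12], requiring 3 comparisons. The merge step runs in O(n) time where n is the total number of elements.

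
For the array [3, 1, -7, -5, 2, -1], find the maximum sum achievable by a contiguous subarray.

Using Kadane's algorithm on [3, 1, -7, -5, 2, -1]:

Scanning through the array:
Position 1 (value 1): max_ending_here = 4, max_so_far = 4
Position 2 (value -7): max_ending_here = -3, max_so_far = 4
Position 3 (value -5): max_ending_here = -5, max_so_far = 4
Position 4 (value 2): max_ending_here = 2, max_so_far = 4
Position 5 (value -1): max_ending_here = 1, max_so_far = 4

Maximum subarray: [3, 1]
Maximum sum: 4

The maximum subarray is [3, 1] with sum 4. This subarray runs from index 0 to index 1.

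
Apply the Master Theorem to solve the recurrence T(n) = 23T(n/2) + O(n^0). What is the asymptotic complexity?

Master Theorem for T(n) = 23T(n/2) + O(n^0):

a = 23, b = 2, c = 0
log_b(a) = log_2(23) = 4.5236

Case 1: c = 0 < log_2(23) = 4.5236
T(n) = O(n^(log_2 23))

For T(n) = 23T(n/2) + O(n^0): log_2(23) = 4.5236. This is Case 1 of the Master Theorem (c < log_b(a), work dominated by leaves), giving O(n^(log_2 23)).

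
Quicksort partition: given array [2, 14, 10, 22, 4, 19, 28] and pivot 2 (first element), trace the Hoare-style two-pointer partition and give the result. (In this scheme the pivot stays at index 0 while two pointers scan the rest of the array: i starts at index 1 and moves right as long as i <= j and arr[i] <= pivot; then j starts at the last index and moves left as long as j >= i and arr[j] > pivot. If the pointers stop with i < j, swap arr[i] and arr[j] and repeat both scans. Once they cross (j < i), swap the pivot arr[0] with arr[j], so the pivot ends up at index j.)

Hoare-style two-pointer partition with pivot = 2:

Initial array: [2, 14, 10, 22, 4, 19, 28]

Pointers start at i = 1, j = 6.
i ends at 1, j ends at 0: the pointers have crossed (j < i), so scanning stops.

j = 0, so swapping arr[0] with arr[j] leaves the pivot at position 0: [2, 14, 10, 22, 4, 19, 28]
Pivot position: 0

After partitioning with pivot 2, the array becomes [2, 14, 10, 22, 4, 19, 28]. The pivot is placed at index 0. All elements to the left of the pivot are <= 2, and all elements to the right are > 2.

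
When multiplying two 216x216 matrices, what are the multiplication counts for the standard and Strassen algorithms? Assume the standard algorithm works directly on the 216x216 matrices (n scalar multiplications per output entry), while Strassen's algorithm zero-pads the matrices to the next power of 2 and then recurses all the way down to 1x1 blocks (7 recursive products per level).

Matrix multiplication for 216x216 matrices:

Strassen's algorithm requires power-of-2 dimensions. Pad 216x216 to 256x256 (next power of 2).

Standard algorithm: 216^3 = 10077696 multiplications
Strassen's algorithm: 7^(log2(256)) = 7^8 = 5764801 multiplications
Savings: 10077696 - 5764801 = 4312895 multiplications

Standard: 10077696 multiplications (216^3). Strassen: 5764801 multiplications (7^8, after padding to 256x256). Strassen reduces 8 recursive multiplications to 7 at each level.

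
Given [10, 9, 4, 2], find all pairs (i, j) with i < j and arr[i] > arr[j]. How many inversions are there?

Finding inversions in [10, 9, 4, 2]:

(0, 1): arr[0]=10 > arr[1]=9
(0, 2): arr[0]=10 > arr[2]=4
(0, 3): arr[0]=10 > arr[3]=2
(1, 2): arr[1]=9 > arr[2]=4
(1, 3): arr[1]=9 > arr[3]=2
(2, 3): arr[2]=4 > arr[3]=2

Total inversions: 6

The array has 6 inversion(s): (0,1), (0,2), (0,3), (1,2), (1,3), (2,3). Each pair (i,j) satisfies i < j and arr[i] > arr[j].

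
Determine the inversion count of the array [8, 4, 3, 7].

Finding inversions in [8, 4, 3, 7]:

(0, 1): arr[0]=8 > arr[1]=4
(0, 2): arr[0]=8 > arr[2]=3
(0, 3): arr[0]=8 > arr[3]=7
(1, 2): arr[1]=4 > arr[2]=3

Total inversions: 4

The array has 4 inversion(s): (0,1), (0,2), (0,3), (1,2). Each pair (i,j) satisfies i < j and arr[i] > arr[j].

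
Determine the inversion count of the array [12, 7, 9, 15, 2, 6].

Finding inversions in [12, 7, 9, 15, 2, 6]:

(0, 1): arr[0]=12 > arr[1]=7
(0, 2): arr[0]=12 > arr[2]=9
(0, 4): arr[0]=12 > arr[4]=2
(0, 5): arr[0]=12 > arr[5]=6
(1, 4): arr[1]=7 > arr[4]=2
(1, 5): arr[1]=7 > arr[5]=6
(2, 4): arr[2]=9 > arr[4]=2
(2, 5): arr[2]=9 > arr[5]=6
(3, 4): arr[3]=15 > arr[4]=2
(3, 5): arr[3]=15 > arr[5]=6

Total inversions: 10

The array has 10 inversion(s): (0,1), (0,2), (0,4), (0,5), (1,4), (1,5), (2,4), (2,5), (3,4), (3,5). Each pair (i,j) satisfies i < j and arr[i] > arr[j].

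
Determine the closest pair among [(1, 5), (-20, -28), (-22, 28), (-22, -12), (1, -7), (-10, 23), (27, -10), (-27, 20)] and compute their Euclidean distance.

Computing all pairwise distances among 8 points:

d((1, 5), (-20, -28)) = 39.1152
d((1, 5), (-22, 28)) = 32.5269
d((1, 5), (-22, -12)) = 28.6007
d((1, 5), (1, -7)) = 12.0
d((1, 5), (-10, 23)) = 21.095
d((1, 5), (27, -10)) = 30.0167
d((1, 5), (-27, 20)) = 31.7648
d((-20, -28), (-22, 28)) = 56.0357
d((-20, -28), (-22, -12)) = 16.1245
d((-20, -28), (1, -7)) = 29.6985
d((-20, -28), (-10, 23)) = 51.9711
d((-20, -28), (27, -10)) = 50.3289
d((-20, -28), (-27, 20)) = 48.5077
d((-22, 28), (-22, -12)) = 40.0
d((-22, 28), (1, -7)) = 41.8808
d((-22, 28), (-10, 23)) = 13.0
d((-22, 28), (27, -10)) = 62.0081
d((-22, 28), (-27, 20)) = 9.434 <-- minimum
d((-22, -12), (1, -7)) = 23.5372
d((-22, -12), (-10, 23)) = 37.0
d((-22, -12), (27, -10)) = 49.0408
d((-22, -12), (-27, 20)) = 32.3883
d((1, -7), (-10, 23)) = 31.9531
d((1, -7), (27, -10)) = 26.1725
d((1, -7), (-27, 20)) = 38.8973
d((-10, 23), (27, -10)) = 49.5782
d((-10, 23), (-27, 20)) = 17.2627
d((27, -10), (-27, 20)) = 61.7738

Closest pair: (-22, 28) and (-27, 20) with distance 9.434

The closest pair is (-22, 28) and (-27, 20) with Euclidean distance 9.434. For 8 points, brute-force pairwise comparison is shown above. For large n, the divide-and-conquer algorithm (sort by x, recurse on halves, check the dividing strip) achieves O(n log n).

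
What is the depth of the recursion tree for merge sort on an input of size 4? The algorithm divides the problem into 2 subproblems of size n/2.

For divide and conquer with division factor 2:

Problem sizes at each level:
Level 0: 4
Level 1: 2
Level 2: 1

The root is level 0 and the size-1 base case is level 2 (the tree spans levels 0 through 2, i.e. 3 levels counting the root), so the depth is the number of divisions: log_2(4) = 2

The recursion tree depth is log_2(4) = 2. At each level, the problem size is divided by 2, so it takes 2 divisions to reduce to a base case of size 1. The algorithm makes 2 recursive calls at each level.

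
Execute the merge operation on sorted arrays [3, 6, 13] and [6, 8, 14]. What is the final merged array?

Merging process:

Compare 3 vs 6: take 3 from left. Merged: [3]
Compare 6 vs 6: take 6 from left. Merged: [3, 6]
Compare 13 vs 6: take 6 from right. Merged: [3, 6, 6]
Compare 13 vs 8: take 8 from right. Merged: [3, 6, 6, 8]
Compare 13 vs 14: take 13 from left. Merged: [3, 6, 6, 8, 13]
Append remaining from right: [14]. Merged: [3, 6, 6, 8, 13, 14]

Final merged array: [3, 6, 6, 8, 13, 14]
Total comparisons: 5

The merged array is [3, 6, 6, 8, 13, 14], requiring 5 comparisons. The merge step runs in O(n) time where n is the total number of elements.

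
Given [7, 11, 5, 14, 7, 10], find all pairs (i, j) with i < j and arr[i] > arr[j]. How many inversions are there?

Finding inversions in [7, 11, 5, 14, 7, 10]:

(0, 2): arr[0]=7 > arr[2]=5
(1, 2): arr[1]=11 > arr[2]=5
(1, 4): arr[1]=11 > arr[4]=7
(1, 5): arr[1]=11 > arr[5]=10
(3, 4): arr[3]=14 > arr[4]=7
(3, 5): arr[3]=14 > arr[5]=10

Total inversions: 6

The array has 6 inversion(s): (0,2), (1,2), (1,4), (1,5), (3,4), (3,5). Each pair (i,j) satisfies i < j and arr[i] > arr[j].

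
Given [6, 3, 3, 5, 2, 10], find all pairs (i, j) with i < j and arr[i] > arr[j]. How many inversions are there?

Finding inversions in [6, 3, 3, 5, 2, 10]:

(0, 1): arr[0]=6 > arr[1]=3
(0, 2): arr[0]=6 > arr[2]=3
(0, 3): arr[0]=6 > arr[3]=5
(0, 4): arr[0]=6 > arr[4]=2
(1, 4): arr[1]=3 > arr[4]=2
(2, 4): arr[2]=3 > arr[4]=2
(3, 4): arr[3]=5 > arr[4]=2

Total inversions: 7

The array has 7 inversion(s): (0,1), (0,2), (0,3), (0,4), (1,4), (2,4), (3,4). Each pair (i,j) satisfies i < j and arr[i] > arr[j].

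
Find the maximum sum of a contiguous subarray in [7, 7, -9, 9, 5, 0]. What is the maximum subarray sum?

Using Kadane's algorithm on [7, 7, -9, 9, 5, 0]:

Scanning through the array:
Position 1 (value 7): max_ending_here = 14, max_so_far = 14
Position 2 (value -9): max_ending_here = 5, max_so_far = 14
Position 3 (value 9): max_ending_here = 14, max_so_far = 14
Position 4 (value 5): max_ending_here = 19, max_so_far = 19
Position 5 (value 0): max_ending_here = 19, max_so_far = 19

Maximum subarray: [7, 7, -9, 9, 5]
Maximum sum: 19

The maximum subarray is [7, 7, -9, 9, 5] with sum 19. This subarray runs from index 0 to index 4.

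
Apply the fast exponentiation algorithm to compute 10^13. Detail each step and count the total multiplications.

Computing 10^13 by squaring (build up from 10^1; each line after the first costs one multiplication):

10^1 = 10
10^2 = (10^1)^2 = 10^2 = 100
10^3 = 10 * 10^2 = 10 * 100 = 1000
10^6 = (10^3)^2 = 1000^2 = 1000000
10^12 = (10^6)^2 = 1000000^2 = 1000000000000
10^13 = 10 * 10^12 = 10 * 1000000000000 = 10000000000000

Result: 10000000000000
Multiplications needed: 5 (5 lines after 10^1)

10^13 = 10000000000000. Using exponentiation by squaring, this requires 5 multiplications. The key idea: if the exponent is even, square the half-power; if odd, multiply by the base once.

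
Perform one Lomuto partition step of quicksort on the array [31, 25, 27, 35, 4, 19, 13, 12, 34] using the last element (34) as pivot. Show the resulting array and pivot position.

Lomuto partition with pivot = 34:

Initial array: [31, 25, 27, 35, 4, 19, 13, 12, 34]

arr[0]=31 <= 34: swap with position 0, array becomes [31, 25, 27, 35, 4, 19, 13, 12, 34]
arr[1]=25 <= 34: swap with position 1, array becomes [31, 25, 27, 35, 4, 19, 13, 12, 34]
arr[2]=27 <= 34: swap with position 2, array becomes [31, 25, 27, 35, 4, 19, 13, 12, 34]
arr[3]=35 > 34: no swap
arr[4]=4 <= 34: swap with position 3, array becomes [31, 25, 27, 4, 35, 19, 13, 12, 34]
arr[5]=19 <= 34: swap with position 4, array becomes [31, 25, 27, 4, 19, 35, 13, 12, 34]
arr[6]=13 <= 34: swap with position 5, array becomes [31, 25, 27, 4, 19, 13, 35, 12, 34]
arr[7]=12 <= 34: swap with position 6, array becomes [31, 25, 27, 4, 19, 13, 12, 35, 34]

Place pivot at position 7: [31, 25, 27, 4, 19, 13, 12, 34, 35]
Pivot position: 7

After partitioning with pivot 34, the array becomes [31, 25, 27, 4, 19, 13, 12, 34, 35]. The pivot is placed at index 7. All elements to the left of the pivot are <= 34, and all elements to the right are > 34.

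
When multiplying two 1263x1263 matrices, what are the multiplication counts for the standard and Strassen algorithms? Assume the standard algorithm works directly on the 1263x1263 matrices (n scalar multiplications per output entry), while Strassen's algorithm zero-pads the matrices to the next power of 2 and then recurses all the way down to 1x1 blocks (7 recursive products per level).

Matrix multiplication for 1263x1263 matrices:

Strassen's algorithm requires power-of-2 dimensions. Pad 1263x1263 to 2048x2048 (next power of 2).

Standard algorithm: 1263^3 = 2014698447 multiplications
Strassen's algorithm: 7^(log2(2048)) = 7^11 = 1977326743 multiplications
Savings: 2014698447 - 1977326743 = 37371704 multiplications

Standard: 2014698447 multiplications (1263^3). Strassen: 1977326743 multiplications (7^11, after padding to 2048x2048). Strassen reduces 8 recursive multiplications to 7 at each level.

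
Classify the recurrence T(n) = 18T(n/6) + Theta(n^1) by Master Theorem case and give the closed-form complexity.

Master Theorem for T(n) = 18T(n/6) + O(n^1):

a = 18, b = 6, c = 1
log_b(a) = log_6(18) = 1.6131

Case 1: c = 1 < log_6(18) = 1.6131
T(n) = O(n^(log_6 18))

For T(n) = 18T(n/6) + O(n^1): log_6(18) = 1.6131. This is Case 1 of the Master Theorem (c < log_b(a), work dominated by leaves), giving O(n^(log_6 18)).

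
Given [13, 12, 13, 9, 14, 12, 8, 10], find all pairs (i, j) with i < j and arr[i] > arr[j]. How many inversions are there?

Finding inversions in [13, 12, 13, 9, 14, 12, 8, 10]:

(0, 1): arr[0]=13 > arr[1]=12
(0, 3): arr[0]=13 > arr[3]=9
(0, 5): arr[0]=13 > arr[5]=12
(0, 6): arr[0]=13 > arr[6]=8
(0, 7): arr[0]=13 > arr[7]=10
(1, 3): arr[1]=12 > arr[3]=9
(1, 6): arr[1]=12 > arr[6]=8
(1, 7): arr[1]=12 > arr[7]=10
(2, 3): arr[2]=13 > arr[3]=9
(2, 5): arr[2]=13 > arr[5]=12
(2, 6): arr[2]=13 > arr[6]=8
(2, 7): arr[2]=13 > arr[7]=10
(3, 6): arr[3]=9 > arr[6]=8
(4, 5): arr[4]=14 > arr[5]=12
(4, 6): arr[4]=14 > arr[6]=8
(4, 7): arr[4]=14 > arr[7]=10
(5, 6): arr[5]=12 > arr[6]=8
(5, 7): arr[5]=12 > arr[7]=10

Total inversions: 18

The array has 18 inversion(s): (0,1), (0,3), (0,5), (0,6), (0,7), (1,3), (1,6), (1,7), (2,3), (2,5), (2,6), (2,7), (3,6), (4,5), (4,6), (4,7), (5,6), (5,7). Each pair (i,j) satisfies i < j and arr[i] > arr[j].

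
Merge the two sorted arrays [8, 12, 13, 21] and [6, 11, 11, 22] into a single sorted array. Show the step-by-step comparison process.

Merging process:

Compare 8 vs 6: take 6 from right. Merged: [6]
Compare 8 vs 11: take 8 from left. Merged: [6, 8]
Compare 12 vs 11: take 11 from right. Merged: [6, 8, 11]
Compare 12 vs 11: take 11 from right. Merged: [6, 8, 11, 11]
Compare 12 vs 22: take 12 from left. Merged: [6, 8, 11, 11, 12]
Compare 13 vs 22: take 13 from left. Merged: [6, 8, 11, 11, 12, 13]
Compare 21 vs 22: take 21 from left. Merged: [6, 8, 11, 11, 12, 13, 21]
Append remaining from right: [22]. Merged: [6, 8, 11, 11, 12, 13, 21, 22]

Final merged array: [6, 8, 11, 11, 12, 13, 21, 22]
Total comparisons: 7

The merged array is [6, 8, 11, 11, 12, 13, 21, 22], requiring 7 comparisons. The merge step runs in O(n) time where n is the total number of elements.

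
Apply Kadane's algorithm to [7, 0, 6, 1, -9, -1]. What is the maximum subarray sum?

Using Kadane's algorithm on [7, 0, 6, 1, -9, -1]:

Scanning through the array:
Position 1 (value 0): max_ending_here = 7, max_so_far = 7
Position 2 (value 6): max_ending_here = 13, max_so_far = 13
Position 3 (value 1): max_ending_here = 14, max_so_far = 14
Position 4 (value -9): max_ending_here = 5, max_so_far = 14
Position 5 (value -1): max_ending_here = 4, max_so_far = 14

Maximum subarray: [7, 0, 6, 1]
Maximum sum: 14

The maximum subarray is [7, 0, 6, 1] with sum 14. This subarray runs from index 0 to index 3.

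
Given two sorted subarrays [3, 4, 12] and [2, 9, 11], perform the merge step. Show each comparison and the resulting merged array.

Merging process:

Compare 3 vs 2: take 2 from right. Merged: [2]
Compare 3 vs 9: take 3 from left. Merged: [2, 3]
Compare 4 vs 9: take 4 from left. Merged: [2, 3, 4]
Compare 12 vs 9: take 9 from right. Merged: [2, 3, 4, 9]
Compare 12 vs 11: take 11 from right. Merged: [2, 3, 4, 9, 11]
Append remaining from left: [12]. Merged: [2, 3, 4, 9, 11, 12]

Final merged array: [2, 3, 4, 9, 11, 12]
Total comparisons: 5

The merged array is [2, 3, 4, 9, 11, 12], requiring 5 comparisons. The merge step runs in O(n) time where n is the total number of elements.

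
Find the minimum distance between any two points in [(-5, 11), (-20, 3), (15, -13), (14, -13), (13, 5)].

Computing all pairwise distances among 5 points:

d((-5, 11), (-20, 3)) = 17.0
d((-5, 11), (15, -13)) = 31.241
d((-5, 11), (14, -13)) = 30.6105
d((-5, 11), (13, 5)) = 18.9737
d((-20, 3), (15, -13)) = 38.4838
d((-20, 3), (14, -13)) = 37.5766
d((-20, 3), (13, 5)) = 33.0606
d((15, -13), (14, -13)) = 1.0 <-- minimum
d((15, -13), (13, 5)) = 18.1108
d((14, -13), (13, 5)) = 18.0278

Closest pair: (15, -13) and (14, -13) with distance 1.0

The closest pair is (15, -13) and (14, -13) with Euclidean distance 1.0. For 5 points, brute-force pairwise comparison is shown above. For large n, the divide-and-conquer algorithm (sort by x, recurse on halves, check the dividing strip) achieves O(n log n).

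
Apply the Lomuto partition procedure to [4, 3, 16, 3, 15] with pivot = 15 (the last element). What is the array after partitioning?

Lomuto partition with pivot = 15:

Initial array: [4, 3, 16, 3, 15]

arr[0]=4 <= 15: swap with position 0, array becomes [4, 3, 16, 3, 15]
arr[1]=3 <= 15: swap with position 1, array becomes [4, 3, 16, 3, 15]
arr[2]=16 > 15: no swap
arr[3]=3 <= 15: swap with position 2, array becomes [4, 3, 3, 16, 15]

Place pivot at position 3: [4, 3, 3, 15, 16]
Pivot position: 3

After partitioning with pivot 15, the array becomes [4, 3, 3, 15, 16]. The pivot is placed at index 3. All elements to the left of the pivot are <= 15, and all elements to the right are > 15.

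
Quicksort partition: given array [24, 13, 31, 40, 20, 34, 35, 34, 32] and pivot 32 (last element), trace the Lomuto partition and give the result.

Lomuto partition with pivot = 32:

Initial array: [24, 13, 31, 40, 20, 34, 35, 34, 32]

arr[0]=24 <= 32: swap with position 0, array becomes [24, 13, 31, 40, 20, 34, 35, 34, 32]
arr[1]=13 <= 32: swap with position 1, array becomes [24, 13, 31, 40, 20, 34, 35, 34, 32]
arr[2]=31 <= 32: swap with position 2, array becomes [24, 13, 31, 40, 20, 34, 35, 34, 32]
arr[3]=40 > 32: no swap
arr[4]=20 <= 32: swap with position 3, array becomes [24, 13, 31, 20, 40, 34, 35, 34, 32]
arr[5]=34 > 32: no swap
arr[6]=35 > 32: no swap
arr[7]=34 > 32: no swap

Place pivot at position 4: [24, 13, 31, 20, 32, 34, 35, 34, 40]
Pivot position: 4

After partitioning with pivot 32, the array becomes [24, 13, 31, 20, 32, 34, 35, 34, 40]. The pivot is placed at index 4. All elements to the left of the pivot are <= 32, and all elements to the right are > 32.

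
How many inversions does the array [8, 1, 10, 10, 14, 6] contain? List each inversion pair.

Finding inversions in [8, 1, 10, 10, 14, 6]:

(0, 1): arr[0]=8 > arr[1]=1
(0, 5): arr[0]=8 > arr[5]=6
(2, 5): arr[2]=10 > arr[5]=6
(3, 5): arr[3]=10 > arr[5]=6
(4, 5): arr[4]=14 > arr[5]=6

Total inversions: 5

The array has 5 inversion(s): (0,1), (0,5), (2,5), (3,5), (4,5). Each pair (i,j) satisfies i < j and arr[i] > arr[j].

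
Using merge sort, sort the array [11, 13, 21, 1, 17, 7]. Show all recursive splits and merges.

Merge sort trace:

Split: [11, 13, 21, 1, 17, 7] -> [11, 13, 21] and [1, 17, 7]
  Split: [11, 13, 21] -> [11] and [13, 21]
    Split: [13, 21] -> [13] and [21]
    Merge: [13] + [21] -> [13, 21]
  Merge: [11] + [13, 21] -> [11, 13, 21]
  Split: [1, 17, 7] -> [1] and [17, 7]
    Split: [17, 7] -> [17] and [7]
    Merge: [17] + [7] -> [7, 17]
  Merge: [1] + [7, 17] -> [1, 7, 17]
Merge: [11, 13, 21] + [1, 7, 17] -> [1, 7, 11, 13, 17, 21]

Final sorted array: [1, 7, 11, 13, 17, 21]

The merge sort proceeds by recursively splitting the array and merging sorted halves.
After all merges, the sorted array is [1, 7, 11, 13, 17, 21].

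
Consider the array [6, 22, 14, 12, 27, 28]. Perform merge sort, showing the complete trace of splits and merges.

Merge sort trace:

Split: [6, 22, 14, 12, 27, 28] -> [6, 22, 14] and [12, 27, 28]
  Split: [6, 22, 14] -> [6] and [22, 14]
    Split: [22, 14] -> [22] and [14]
    Merge: [22] + [14] -> [14, 22]
  Merge: [6] + [14, 22] -> [6, 14, 22]
  Split: [12, 27, 28] -> [12] and [27, 28]
    Split: [27, 28] -> [27] and [28]
    Merge: [27] + [28] -> [27, 28]
  Merge: [12] + [27, 28] -> [12, 27, 28]
Merge: [6, 14, 22] + [12, 27, 28] -> [6, 12, 14, 22, 27, 28]

Final sorted array: [6, 12, 14, 22, 27, 28]

The merge sort proceeds by recursively splitting the array and merging sorted halves.
After all merges, the sorted array is [6, 12, 14, 22, 27, 28].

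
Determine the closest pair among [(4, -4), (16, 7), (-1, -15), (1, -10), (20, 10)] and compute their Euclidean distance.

Computing all pairwise distances among 5 points:

d((4, -4), (16, 7)) = 16.2788
d((4, -4), (-1, -15)) = 12.083
d((4, -4), (1, -10)) = 6.7082
d((4, -4), (20, 10)) = 21.2603
d((16, 7), (-1, -15)) = 27.8029
d((16, 7), (1, -10)) = 22.6716
d((16, 7), (20, 10)) = 5.0 <-- minimum
d((-1, -15), (1, -10)) = 5.3852
d((-1, -15), (20, 10)) = 32.6497
d((1, -10), (20, 10)) = 27.5862

Closest pair: (16, 7) and (20, 10) with distance 5.0

The closest pair is (16, 7) and (20, 10) with Euclidean distance 5.0. For 5 points, brute-force pairwise comparison is shown above. For large n, the divide-and-conquer algorithm (sort by x, recurse on halves, check the dividing strip) achieves O(n log n).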